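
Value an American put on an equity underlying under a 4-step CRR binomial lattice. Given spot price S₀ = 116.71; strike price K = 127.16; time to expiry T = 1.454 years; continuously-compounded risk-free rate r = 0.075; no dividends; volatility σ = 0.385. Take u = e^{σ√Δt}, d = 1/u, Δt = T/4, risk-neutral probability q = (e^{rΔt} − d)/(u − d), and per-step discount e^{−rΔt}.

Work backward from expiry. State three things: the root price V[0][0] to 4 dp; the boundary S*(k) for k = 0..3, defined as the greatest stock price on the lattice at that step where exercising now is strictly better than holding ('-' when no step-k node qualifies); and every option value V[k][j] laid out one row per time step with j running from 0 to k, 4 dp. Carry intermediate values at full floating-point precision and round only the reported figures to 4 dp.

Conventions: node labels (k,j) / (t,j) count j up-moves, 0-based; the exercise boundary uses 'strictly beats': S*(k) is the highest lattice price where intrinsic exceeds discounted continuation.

price = 22.3864
boundary = - - 73.3654 92.5336
tree:
22.3864
35.5133 10.5583
53.7946 19.2800 2.4617
68.9922 34.6264 5.0720 0.0000
81.0416 53.7946 10.4500 0.0000 0.0000

Δt=0.36350, u=1.26127, d=0.79285, q=0.50123, disc=e^(-rΔt)=0.97311
k=4 terminal: V=max(K-S,0) → 81.0416 53.7946 10.4500 0.0000 0.0000
k=3: j=0 S=58.1678 intr=68.9922 cont=65.5723 V=68.9922[EX]; j=1 S=92.5336 intr=34.6264 cont=31.2065 V=34.6264[EX]; j=2 S=147.2030 intr=0.0000 cont=5.0720 V=5.0720[hold]; j=3 S=234.1713 intr=0.0000 cont=0.0000 V=0.0000[hold]  S*(3)=92.5336
k=2: j=0 S=73.3654 intr=53.7946 cont=50.3748 V=53.7946[EX]; j=1 S=116.7100 intr=10.4500 cont=19.2800 V=19.2800[hold]; j=2 S=185.6629 intr=0.0000 cont=2.4617 V=2.4617[hold]  S*(2)=73.3654
k=1: j=0 S=92.5336 intr=34.6264 cont=35.5133 V=35.5133[hold]; j=1 S=147.2030 intr=0.0000 cont=10.5583 V=10.5583[hold]  S*(1)=-
k=0: j=0 S=116.7100 intr=10.4500 cont=22.3864 V=22.3864[hold]  S*(0)=-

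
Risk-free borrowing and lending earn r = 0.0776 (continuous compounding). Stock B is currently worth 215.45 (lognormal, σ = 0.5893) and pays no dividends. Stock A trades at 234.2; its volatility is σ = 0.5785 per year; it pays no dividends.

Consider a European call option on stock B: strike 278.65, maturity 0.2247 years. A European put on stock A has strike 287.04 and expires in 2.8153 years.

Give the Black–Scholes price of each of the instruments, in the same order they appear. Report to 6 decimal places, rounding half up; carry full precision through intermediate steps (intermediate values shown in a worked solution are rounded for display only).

price(stock B call K=278.65) = 7.306403
price(stock A put K=287.04) = 84.866081

[stock B call K=278.65]
σ√T = 0.5893·√0.2247 = 0.279343
d₁ = (ln(S/K) + (r+σ²/2)T) / (σ√T) = (ln(215.45/278.65) + (0.0776+0.5893²/2)·0.2247) / 0.279343 = (-0.257228 + 0.056453) / 0.279343 = -0.718738
d₂ = d₁ − σ√T = -0.718738 − 0.279343 = -0.998082
e^{−rT} = 0.982714
N(d₁) = 0.236151,  N(d₂) = 0.159120
price = S·N(d₁) − K·e^{−rT}·N(d₂) = 50.878742 − 43.572340 = 7.306403
[stock A put K=287.04]
σ√T = 0.5785·√2.8153 = 0.970657
d₁ = (ln(S/K) + (r+σ²/2)T) / (σ√T) = (ln(234.2/287.04) + (0.0776+0.5785²/2)·2.8153) / 0.970657 = (-0.203446 + 0.689555) / 0.970657 = 0.500804
d₂ = d₁ − σ√T = 0.500804 − 0.970657 = -0.469853
e^{−rT} = 0.803750
N(−d₁) = 0.308255,  N(−d₂) = 0.680770
price = K·e^{−rT}·N(−d₂) − S·N(−d₁) = 157.059322 − 72.193241 = 84.866081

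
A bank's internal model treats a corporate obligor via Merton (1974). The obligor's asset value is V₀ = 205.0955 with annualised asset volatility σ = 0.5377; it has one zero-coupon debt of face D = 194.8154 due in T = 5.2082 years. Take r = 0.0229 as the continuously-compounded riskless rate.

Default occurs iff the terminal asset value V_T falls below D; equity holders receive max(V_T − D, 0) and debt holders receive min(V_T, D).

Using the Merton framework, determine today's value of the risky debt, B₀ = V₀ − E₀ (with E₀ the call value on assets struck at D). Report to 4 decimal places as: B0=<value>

Work the structural quantities from V₀ = 205.0955 against face 194.8154:
d₁ = [ln(V₀/D) + (r + σ²/2)T] / (σ√T)
   = [ln(205.0955/194.8154) + (0.0229 + 0.5·0.5377²)·5.2082] / (0.5377·√5.2082)
   = [0.051423 + 0.872169] / 1.227111 = 0.752655
d₂ = d₁ − σ√T = 0.752655 − 1.227111 = -0.474456
N(d₁) = 0.774172,  N(d₂) = 0.317588,  e^(−rT) = 0.887570
E₀ = V₀·N(d₁) − D·e^(−rT)·N(d₂)
   = 205.0955·0.774172 − 194.8154·0.887570·0.317588 = 103.864295
B₀ = V₀ − E₀ = 205.0955 − 103.864295 = 101.231205

B0=101.2312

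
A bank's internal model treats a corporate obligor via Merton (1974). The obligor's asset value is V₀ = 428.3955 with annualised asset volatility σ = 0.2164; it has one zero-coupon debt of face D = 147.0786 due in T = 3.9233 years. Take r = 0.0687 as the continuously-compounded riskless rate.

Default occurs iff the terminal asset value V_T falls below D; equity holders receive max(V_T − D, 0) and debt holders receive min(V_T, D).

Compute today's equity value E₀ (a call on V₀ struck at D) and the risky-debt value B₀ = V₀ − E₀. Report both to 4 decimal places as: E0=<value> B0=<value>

Equity is a call on the firm's assets struck at D = 147.0786:
d₁ = [ln(V₀/D) + (r + σ²/2)T] / (σ√T)
   = [ln(428.3955/147.0786) + (0.0687 + 0.5·0.2164²)·3.9233] / (0.2164·√3.9233)
   = [1.069080 + 0.361393] / 0.428630 = 3.337309
d₂ = d₁ − σ√T = 3.337309 − 0.428630 = 2.908679
N(d₁) = 0.999577,  N(d₂) = 0.998185,  e^(−rT) = 0.763738
E₀ = V₀·N(d₁) − D·e^(−rT)·N(d₂)
   = 428.3955·0.999577 − 147.0786·0.763738·0.998185 = 316.088667
B₀ = V₀ − E₀ = 428.3955 − 316.088667 = 112.306833

E0=316.0887 B0=112.3068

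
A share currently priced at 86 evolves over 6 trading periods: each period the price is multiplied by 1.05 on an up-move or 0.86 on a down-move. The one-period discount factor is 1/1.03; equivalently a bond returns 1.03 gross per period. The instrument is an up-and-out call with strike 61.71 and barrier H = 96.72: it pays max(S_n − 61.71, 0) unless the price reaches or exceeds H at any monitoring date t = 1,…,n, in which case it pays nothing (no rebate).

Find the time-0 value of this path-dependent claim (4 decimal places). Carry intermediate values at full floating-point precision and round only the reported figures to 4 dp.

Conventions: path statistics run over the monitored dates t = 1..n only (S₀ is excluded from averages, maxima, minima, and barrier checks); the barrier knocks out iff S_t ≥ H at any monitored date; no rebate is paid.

price = 6.0916

Under the martingale measure an up-move has probability p* = 0.8947; value the claim as the probability-weighted average of per-path payoffs, discounted 6 periods at R = 1.03.
Enumerate all 2^6 = 64 price paths (U = up ×1.05, D = down ×0.86); each path with k up-moves has probability p*^k·(1−p*)^(6−k).
DDDDDD: M=73.9600, payoff=0.0000, prob=0.000001
UDDDDD: M=90.3000, payoff=0.0000, prob=0.000012
DUDDDD: M=77.6580, payoff=0.0000, prob=0.000012
UUDDDD: M=94.8150, payoff=0.0000, prob=0.000098
DDUDDD: M=73.9600, payoff=0.0000, prob=0.000012
UDUDDD: M=90.3000, payoff=0.0000, prob=0.000098
DUUDDD: M=81.5409, payoff=0.0000, prob=0.000098
UUUDDD: M=99.5558, payoff=0.0000, prob=0.000835
DDDUDD: M=73.9600, payoff=0.0000, prob=0.000012
UDDUDD: M=90.3000, payoff=0.0000, prob=0.000098
DUDUDD: M=77.6580, payoff=0.0000, prob=0.000098
UUDUDD: M=94.8150, payoff=1.6130, prob=0.000835
DDUUDD: M=73.9600, payoff=0.0000, prob=0.000098
UDUUDD: M=90.3000, payoff=1.6130, prob=0.000835
DUUUDD: M=85.6179, payoff=1.6130, prob=0.000835
UUUUDD: M=104.5335, payoff=0.0000, prob=0.007101
DDDDUD: M=73.9600, payoff=0.0000, prob=0.000012
UDDDUD: M=90.3000, payoff=0.0000, prob=0.000098
DUDDUD: M=77.6580, payoff=0.0000, prob=0.000098
UUDDUD: M=94.8150, payoff=1.6130, prob=0.000835
DDUDUD: M=73.9600, payoff=0.0000, prob=0.000098
UDUDUD: M=90.3000, payoff=1.6130, prob=0.000835
DUUDUD: M=81.5409, payoff=1.6130, prob=0.000835
UUUDUD: M=99.5558, payoff=0.0000, prob=0.007101
DDDUUD: M=73.9600, payoff=0.0000, prob=0.000098
UDDUUD: M=90.3000, payoff=1.6130, prob=0.000835
DUDUUD: M=77.6580, payoff=1.6130, prob=0.000835
UUDUUD: M=94.8150, payoff=15.6030, prob=0.007101
DDUUUD: M=73.9600, payoff=1.6130, prob=0.000835
UDUUUD: M=90.3000, payoff=15.6030, prob=0.007101
DUUUUD: M=89.8988, payoff=15.6030, prob=0.007101
UUUUUD: M=109.7602, payoff=0.0000, prob=0.060361
DDDDDU: M=73.9600, payoff=0.0000, prob=0.000012
UDDDDU: M=90.3000, payoff=0.0000, prob=0.000098
DUDDDU: M=77.6580, payoff=0.0000, prob=0.000098
UUDDDU: M=94.8150, payoff=1.6130, prob=0.000835
DDUDDU: M=73.9600, payoff=0.0000, prob=0.000098
UDUDDU: M=90.3000, payoff=1.6130, prob=0.000835
DUUDDU: M=81.5409, payoff=1.6130, prob=0.000835
UUUDDU: M=99.5558, payoff=0.0000, prob=0.007101
DDDUDU: M=73.9600, payoff=0.0000, prob=0.000098
UDDUDU: M=90.3000, payoff=1.6130, prob=0.000835
DUDUDU: M=77.6580, payoff=1.6130, prob=0.000835
UUDUDU: M=94.8150, payoff=15.6030, prob=0.007101
DDUUDU: M=73.9600, payoff=1.6130, prob=0.000835
UDUUDU: M=90.3000, payoff=15.6030, prob=0.007101
DUUUDU: M=85.6179, payoff=15.6030, prob=0.007101
UUUUDU: M=104.5335, payoff=0.0000, prob=0.060361
DDDDUU: M=73.9600, payoff=0.0000, prob=0.000098
UDDDUU: M=90.3000, payoff=1.6130, prob=0.000835
DUDDUU: M=77.6580, payoff=1.6130, prob=0.000835
UUDDUU: M=94.8150, payoff=15.6030, prob=0.007101
DDUDUU: M=73.9600, payoff=1.6130, prob=0.000835
UDUDUU: M=90.3000, payoff=15.6030, prob=0.007101
DUUDUU: M=81.5409, payoff=15.6030, prob=0.007101
UUUDUU: M=99.5558, payoff=0.0000, prob=0.060361
DDDUUU: M=73.9600, payoff=1.6130, prob=0.000835
UDDUUU: M=90.3000, payoff=15.6030, prob=0.007101
DUDUUU: M=77.6580, payoff=15.6030, prob=0.007101
UUDUUU: M=94.8150, payoff=32.6838, prob=0.060361
DDUUUU: M=77.3130, payoff=15.6030, prob=0.007101
UDUUUU: M=94.3938, payoff=32.6838, prob=0.060361
DUUUUU: M=94.3938, payoff=32.6838, prob=0.060361
UUUUUU: M=115.2482, payoff=0.0000, prob=0.513064
Price = Σ prob·payoff / R^6 = 7.273643 / 1.194052 = 6.0916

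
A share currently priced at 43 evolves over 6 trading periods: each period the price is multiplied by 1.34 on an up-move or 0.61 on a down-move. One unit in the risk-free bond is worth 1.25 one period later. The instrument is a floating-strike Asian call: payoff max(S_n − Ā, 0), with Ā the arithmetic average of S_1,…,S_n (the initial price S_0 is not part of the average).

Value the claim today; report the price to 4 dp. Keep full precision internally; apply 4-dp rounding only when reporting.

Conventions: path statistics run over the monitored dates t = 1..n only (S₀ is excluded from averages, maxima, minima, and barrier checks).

price = 16.8523

Set p* = 0.8767 (from d < R < u); the path-dependent value is the discounted p*-expectation over all price paths.
Enumerate all 2^6 = 64 price paths (U = up ×1.34, D = down ×0.61); each path with k up-moves has probability p*^k·(1−p*)^(6−k).
DDDDDD: Ā=10.6319, payoff=0.0000, prob=0.000004
UDDDDD: Ā=23.3553, payoff=0.0000, prob=0.000025
DUDDDD: Ā=18.1236, payoff=0.0000, prob=0.000025
UUDDDD: Ā=39.8126, payoff=0.0000, prob=0.000178
DDUDDD: Ā=14.9323, payoff=0.0000, prob=0.000025
UDUDDD: Ā=32.8021, payoff=0.0000, prob=0.000178
DUUDDD: Ā=27.5705, payoff=0.0000, prob=0.000178
UUUDDD: Ā=60.5646, payoff=0.0000, prob=0.001263
DDDUDD: Ā=12.9856, payoff=0.0000, prob=0.000025
UDDUDD: Ā=28.5258, payoff=0.0000, prob=0.000178
DUDUDD: Ā=23.2941, payoff=0.0000, prob=0.000178
UUDUDD: Ā=51.1706, payoff=0.0000, prob=0.001263
DDUUDD: Ā=20.1028, payoff=0.0000, prob=0.000178
UDUUDD: Ā=44.1602, payoff=0.0000, prob=0.001263
DUUUDD: Ā=38.9285, payoff=0.0000, prob=0.001263
UUUUDD: Ā=85.5152, payoff=0.0000, prob=0.008980
DDDDUD: Ā=11.7981, payoff=0.0000, prob=0.000025
UDDDUD: Ā=25.9172, payoff=0.0000, prob=0.000178
DUDDUD: Ā=20.6855, payoff=0.0000, prob=0.000178
UUDDUD: Ā=45.4403, payoff=0.0000, prob=0.001263
DDUDUD: Ā=17.4942, payoff=0.0000, prob=0.000178
UDUDUD: Ā=38.4299, payoff=0.0000, prob=0.001263
DUUDUD: Ā=33.1982, payoff=0.0000, prob=0.001263
UUUDUD: Ā=72.9272, payoff=0.0000, prob=0.008980
DDDUUD: Ā=15.5475, payoff=0.0000, prob=0.000178
UDDUUD: Ā=34.1535, payoff=0.0000, prob=0.001263
DUDUUD: Ā=28.9219, payoff=0.0000, prob=0.001263
UUDUUD: Ā=63.5333, payoff=0.0000, prob=0.008980
DDUUUD: Ā=25.7305, payoff=0.0000, prob=0.001263
UDUUUD: Ā=56.5228, payoff=0.0000, prob=0.008980
DUUUUD: Ā=51.2912, payoff=0.2967, prob=0.008980
UUUUUD: Ā=112.6724, payoff=0.6517, prob=0.063857
DDDDDU: Ā=11.0738, payoff=0.0000, prob=0.000025
UDDDDU: Ā=24.3260, payoff=0.0000, prob=0.000178
DUDDDU: Ā=19.0943, payoff=0.0000, prob=0.000178
UUDDDU: Ā=41.9448, payoff=0.0000, prob=0.001263
DDUDDU: Ā=15.9030, payoff=0.0000, prob=0.000178
UDUDDU: Ā=34.9344, payoff=0.0000, prob=0.001263
DUUDDU: Ā=29.7027, payoff=0.0000, prob=0.001263
UUUDDU: Ā=65.2486, payoff=0.0000, prob=0.008980
DDDUDU: Ā=13.9563, payoff=0.0000, prob=0.000178
UDDUDU: Ā=30.6580, payoff=0.0000, prob=0.001263
DUDUDU: Ā=25.4264, payoff=0.0000, prob=0.001263
UUDUDU: Ā=55.8546, payoff=0.0000, prob=0.008980
DDUUDU: Ā=22.2350, payoff=1.2490, prob=0.001263
UDUUDU: Ā=48.8442, payoff=2.7437, prob=0.008980
DUUUDU: Ā=43.6125, payoff=7.9753, prob=0.008980
UUUUDU: Ā=95.8046, payoff=17.5195, prob=0.063857
DDDDUU: Ā=12.7688, payoff=0.0000, prob=0.000178
UDDDUU: Ā=28.0494, payoff=0.0000, prob=0.001263
DUDDUU: Ā=22.8178, payoff=0.6662, prob=0.001263
UUDDUU: Ā=50.1243, payoff=1.4635, prob=0.008980
DDUDUU: Ā=19.6265, payoff=3.8576, prob=0.001263
UDUDUU: Ā=43.1139, payoff=8.4740, prob=0.008980
DUUDUU: Ā=37.8822, payoff=13.7056, prob=0.008980
UUUDUU: Ā=83.2166, payoff=30.1075, prob=0.063857
DDDUUU: Ā=17.6798, payoff=5.8043, prob=0.001263
UDDUUU: Ā=38.8375, payoff=12.7503, prob=0.008980
DUDUUU: Ā=33.6058, payoff=17.9820, prob=0.008980
UUDUUU: Ā=73.8226, payoff=39.5015, prob=0.063857
DDUUUU: Ā=30.4145, payoff=21.1733, prob=0.008980
UDUUUU: Ā=66.8122, payoff=46.5119, prob=0.063857
DUUUUU: Ā=61.5805, payoff=51.7436, prob=0.063857
UUUUUU: Ā=135.2753, payoff=113.6662, prob=0.454091
Price = Σ prob·payoff / R^6 = 64.286312 / 3.814697 = 16.8523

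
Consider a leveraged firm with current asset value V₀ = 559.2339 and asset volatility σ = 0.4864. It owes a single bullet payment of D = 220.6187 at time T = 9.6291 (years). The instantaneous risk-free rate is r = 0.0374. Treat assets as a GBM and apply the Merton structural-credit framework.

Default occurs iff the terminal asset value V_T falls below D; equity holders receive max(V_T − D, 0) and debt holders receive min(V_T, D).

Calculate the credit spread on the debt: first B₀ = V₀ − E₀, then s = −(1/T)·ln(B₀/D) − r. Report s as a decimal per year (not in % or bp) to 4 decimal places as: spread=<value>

Work the structural quantities from V₀ = 559.2339 against face 220.6187:
d₁ = [ln(V₀/D) + (r + σ²/2)T] / (σ√T)
   = [ln(559.2339/220.6187) + (0.0374 + 0.5·0.4864²)·9.6291] / (0.4864·√9.6291)
   = [0.930132 + 1.499178] / 1.509338 = 1.609521
d₂ = d₁ − σ√T = 1.609521 − 1.509338 = 0.100183
N(d₁) = 0.946249,  N(d₂) = 0.539901,  e^(−rT) = 0.697587
E₀ = V₀·N(d₁) − D·e^(−rT)·N(d₂)
   = 559.2339·0.946249 − 220.6187·0.697587·0.539901 = 446.083312
B₀ = V₀ − E₀ = 559.2339 − 446.083312 = 113.150588
spread = −(1/T)·ln(B₀/D) − r = −(1/9.6291)·ln(113.150588/220.6187) − 0.0374 = 0.03194358

spread=0.0319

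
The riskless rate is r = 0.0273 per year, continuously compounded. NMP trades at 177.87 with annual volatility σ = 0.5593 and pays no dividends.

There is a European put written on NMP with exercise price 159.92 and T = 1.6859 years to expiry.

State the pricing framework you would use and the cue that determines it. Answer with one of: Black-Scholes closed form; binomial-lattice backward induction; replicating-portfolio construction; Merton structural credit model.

framework: Black-Scholes closed form

Key observation: a European claim on NMP (strike 159.92) — a lognormal (GBM) underlying with constant rate and volatility — has an exact closed-form value; no lattice or capital structure is involved.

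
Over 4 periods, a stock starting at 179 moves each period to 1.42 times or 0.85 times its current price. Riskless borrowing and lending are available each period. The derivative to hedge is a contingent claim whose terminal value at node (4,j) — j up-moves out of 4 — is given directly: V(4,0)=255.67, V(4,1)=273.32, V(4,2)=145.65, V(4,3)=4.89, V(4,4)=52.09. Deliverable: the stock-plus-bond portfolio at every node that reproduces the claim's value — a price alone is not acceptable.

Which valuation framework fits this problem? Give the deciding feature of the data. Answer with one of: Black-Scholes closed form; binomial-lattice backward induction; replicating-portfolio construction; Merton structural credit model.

Key observation: a price alone would not answer the question — the per-node share/bond construction on the spot-179, 1.42/0.85 tree is required, and only the replicating-portfolio method yields it.

framework: replicating-portfolio construction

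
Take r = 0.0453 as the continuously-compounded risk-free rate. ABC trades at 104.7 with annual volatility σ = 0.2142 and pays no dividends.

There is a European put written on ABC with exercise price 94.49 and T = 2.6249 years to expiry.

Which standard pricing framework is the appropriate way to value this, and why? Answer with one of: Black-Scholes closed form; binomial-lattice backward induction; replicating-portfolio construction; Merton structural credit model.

framework: Black-Scholes closed form

Key observation: with ABC following a GBM at constant σ and r, the European put struck at 94.49 prices in closed form — nothing here needs a stepwise model or a balance sheet.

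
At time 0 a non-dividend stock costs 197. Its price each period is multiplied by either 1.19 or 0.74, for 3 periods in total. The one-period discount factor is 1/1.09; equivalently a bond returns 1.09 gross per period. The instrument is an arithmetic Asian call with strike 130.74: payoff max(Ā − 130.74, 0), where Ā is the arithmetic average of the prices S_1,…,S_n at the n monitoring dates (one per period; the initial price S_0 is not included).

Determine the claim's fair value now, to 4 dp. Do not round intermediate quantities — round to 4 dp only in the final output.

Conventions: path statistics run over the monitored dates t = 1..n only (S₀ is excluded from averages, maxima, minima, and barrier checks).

Set p* = 0.7778 (from d < R < u); the path-dependent value is the discounted p*-expectation over all price paths.
Enumerate all 2^3 = 8 price paths (U = up ×1.19, D = down ×0.74); each path with k up-moves has probability p*^k·(1−p*)^(3−k).
DDD: Ā=111.1621, payoff=0.0000, prob=0.010974
UDD: Ā=178.7607, payoff=48.0207, prob=0.038409
DUD: Ā=149.2107, payoff=18.4707, prob=0.038409
UUD: Ā=239.9469, payoff=109.2069, prob=0.134431
DDU: Ā=127.3437, payoff=0.0000, prob=0.038409
UDU: Ā=204.7824, payoff=74.0424, prob=0.134431
DUU: Ā=175.2324, payoff=44.4924, prob=0.134431
UUU: Ā=281.7927, payoff=151.0527, prob=0.470508
Price = Σ prob·payoff / R^3 = 104.240766 / 1.295029 = 80.4930

price = 80.4930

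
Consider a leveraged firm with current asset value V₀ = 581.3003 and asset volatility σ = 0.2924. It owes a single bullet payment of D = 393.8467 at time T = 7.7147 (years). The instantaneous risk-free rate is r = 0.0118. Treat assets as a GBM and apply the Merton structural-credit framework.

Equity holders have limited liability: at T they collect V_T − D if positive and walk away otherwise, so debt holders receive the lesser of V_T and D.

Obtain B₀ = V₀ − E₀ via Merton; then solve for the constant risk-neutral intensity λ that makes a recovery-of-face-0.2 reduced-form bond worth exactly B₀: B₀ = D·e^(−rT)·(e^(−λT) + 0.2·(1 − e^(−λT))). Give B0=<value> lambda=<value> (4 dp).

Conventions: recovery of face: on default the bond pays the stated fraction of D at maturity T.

B0=298.8038 lambda=0.0308

With assets at 581.3003 and a single debt payment of 393.8467 at 7.7147 years:
d₁ = [ln(V₀/D) + (r + σ²/2)T] / (σ√T)
   = [ln(581.3003/393.8467) + (0.0118 + 0.5·0.2924²)·7.7147] / (0.2924·√7.7147)
   = [0.389306 + 0.420828] / 0.812151 = 0.997516
d₂ = d₁ − σ√T = 0.997516 − 0.812151 = 0.185365
N(d₁) = 0.840743,  N(d₂) = 0.573529,  e^(−rT) = 0.912987
E₀ = V₀·N(d₁) − D·e^(−rT)·N(d₂)
   = 581.3003·0.840743 − 393.8467·0.912987·0.573529 = 282.496464
B₀ = V₀ − E₀ = 581.3003 − 282.496464 = 298.803836
e^(−λT) = (B₀·e^(rT)/D − 0.2)/(1 − 0.2) = (298.8038·1.095306/393.8467 − 0.2)/0.8 = 0.78873376
λ = −ln(0.78873376)/7.7147 = 0.030763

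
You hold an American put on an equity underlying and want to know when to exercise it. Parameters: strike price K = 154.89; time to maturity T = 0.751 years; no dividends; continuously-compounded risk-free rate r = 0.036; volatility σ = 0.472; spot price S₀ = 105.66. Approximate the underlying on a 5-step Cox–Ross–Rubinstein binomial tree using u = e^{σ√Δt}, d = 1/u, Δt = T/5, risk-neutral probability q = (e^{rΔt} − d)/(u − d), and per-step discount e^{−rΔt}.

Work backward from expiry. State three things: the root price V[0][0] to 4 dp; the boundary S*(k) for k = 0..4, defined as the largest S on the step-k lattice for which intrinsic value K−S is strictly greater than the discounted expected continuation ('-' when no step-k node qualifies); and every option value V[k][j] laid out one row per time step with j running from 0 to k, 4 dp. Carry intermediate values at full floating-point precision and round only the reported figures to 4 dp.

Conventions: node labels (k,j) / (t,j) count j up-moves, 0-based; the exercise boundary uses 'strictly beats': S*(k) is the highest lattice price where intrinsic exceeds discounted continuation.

Δt=0.15020, u=1.20073, d=0.83283, q=0.46913, disc=e^(-rΔt)=0.99461
k=5 terminal: V=max(K-S,0) → 112.5559 93.8551 66.8933 28.0213 0.0000 0.0000
k=4: j=0 S=50.8317 intr=104.0583 cont=103.2231 V=104.0583[EX]; j=1 S=73.2863 intr=81.6037 cont=80.7685 V=81.6037[EX]; j=2 S=105.6600 intr=49.2300 cont=48.3947 V=49.2300[EX]; j=3 S=152.3346 intr=2.5554 cont=14.7953 V=14.7953[hold]; j=4 S=219.6275 intr=0.0000 cont=0.0000 V=0.0000[hold]  S*(4)=105.6600
k=3: j=0 S=61.0349 intr=93.8551 cont=93.0198 V=93.8551[EX]; j=1 S=87.9967 intr=66.8933 cont=66.0580 V=66.8933[EX]; j=2 S=126.8687 intr=28.0213 cont=32.8972 V=32.8972[hold]; j=3 S=182.9122 intr=0.0000 cont=7.8120 V=7.8120[hold]  S*(3)=87.9967
k=2: j=0 S=73.2863 intr=81.6037 cont=80.7685 V=81.6037[EX]; j=1 S=105.6600 intr=49.2300 cont=50.6699 V=50.6699[hold]; j=2 S=152.3346 intr=2.5554 cont=21.0150 V=21.0150[hold]  S*(2)=73.2863
k=1: j=0 S=87.9967 intr=66.8933 cont=66.7299 V=66.8933[EX]; j=1 S=126.8687 intr=28.0213 cont=36.5596 V=36.5596[hold]  S*(1)=87.9967
k=0: j=0 S=105.6600 intr=49.2300 cont=52.3787 V=52.3787[hold]  S*(0)=-

price = 52.3787
boundary = - 87.9967 73.2863 87.9967 105.6600
tree:
52.3787
66.8933 36.5596
81.6037 50.6699 21.0150
93.8551 66.8933 32.8972 7.8120
104.0583 81.6037 49.2300 14.7953 0.0000
112.5559 93.8551 66.8933 28.0213 0.0000 0.0000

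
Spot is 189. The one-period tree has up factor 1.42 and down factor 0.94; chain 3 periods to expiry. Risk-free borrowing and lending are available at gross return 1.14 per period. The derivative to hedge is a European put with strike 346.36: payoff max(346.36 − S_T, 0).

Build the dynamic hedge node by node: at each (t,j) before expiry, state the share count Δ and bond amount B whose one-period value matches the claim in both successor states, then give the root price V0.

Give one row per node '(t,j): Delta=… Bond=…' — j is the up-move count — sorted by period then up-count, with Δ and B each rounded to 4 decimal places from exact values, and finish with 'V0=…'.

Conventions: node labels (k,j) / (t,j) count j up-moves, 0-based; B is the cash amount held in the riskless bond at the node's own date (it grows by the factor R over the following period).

(0,0): Delta=-0.6817 Bond=185.5664
(1,0): Delta=-0.9491 Bond=259.0578
(1,1): Delta=-0.4338 Bond=145.0288
(2,0): Delta=-1.0000 Bond=303.8246
(2,1): Delta=-0.9019 Bond=283.4276
(2,2): Delta=0.0000 Bond=0.0000
V0=56.7294

Arbitrage-free pricing uses the up-move probability p* = (R−d)/(u−d) = 0.4167, discounting each step at R = 1.14.
Expiry values: V(3,0)=189.3796, V(3,1)=109.2194, V(3,2)=0.0000, V(3,3)=0.0000
Node (2,0) S=167.0004: V=(p*·109.2194+(1−p*)·189.3796)/1.14=136.8242; Δ=(109.2194−189.3796)/(237.1406−156.9804)=-1.0000; B=V−Δ·S=303.8246
Node (2,1) S=252.2772: V=(p*·0.0000+(1−p*)·109.2194)/1.14=55.8871; Δ=(0.0000−109.2194)/(358.2336−237.1406)=-0.9019; B=V−Δ·S=283.4276
Node (2,2) S=381.0996: V=(p*·0.0000+(1−p*)·0.0000)/1.14=0.0000; Δ=(0.0000−0.0000)/(541.1614−358.2336)=0.0000; B=V−Δ·S=0.0000
Node (1,0) S=177.6600: V=(p*·55.8871+(1−p*)·136.8242)/1.14=90.4389; Δ=(55.8871−136.8242)/(252.2772−167.0004)=-0.9491; B=V−Δ·S=259.0578
Node (1,1) S=268.3800: V=(p*·0.0000+(1−p*)·55.8871)/1.14=28.5972; Δ=(0.0000−55.8871)/(381.0996−252.2772)=-0.4338; B=V−Δ·S=145.0288
Node (0,0) S=189.0000: V=(p*·28.5972+(1−p*)·90.4389)/1.14=56.7294; Δ=(28.5972−90.4389)/(268.3800−177.6600)=-0.6817; B=V−Δ·S=185.5664
As a check, the time-0 holding Δ(0,0)·S0 + B(0,0) comes to 56.7294 — exactly V0.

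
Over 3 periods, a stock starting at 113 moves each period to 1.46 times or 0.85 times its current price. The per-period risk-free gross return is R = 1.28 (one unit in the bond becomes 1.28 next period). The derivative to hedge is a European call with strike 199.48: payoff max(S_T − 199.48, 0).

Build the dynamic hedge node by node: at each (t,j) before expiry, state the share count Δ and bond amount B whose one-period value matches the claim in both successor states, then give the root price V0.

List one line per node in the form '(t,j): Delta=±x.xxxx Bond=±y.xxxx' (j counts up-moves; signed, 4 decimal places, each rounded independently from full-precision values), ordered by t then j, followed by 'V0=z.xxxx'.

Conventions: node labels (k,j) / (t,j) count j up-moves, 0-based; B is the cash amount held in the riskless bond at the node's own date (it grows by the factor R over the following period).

(0,0): Delta=0.6659 Bond=-48.7198
(1,0): Delta=0.0494 Bond=-3.1536
(1,1): Delta=0.8161 Bond=-87.1460
(2,0): Delta=0.0000 Bond=0.0000
(2,1): Delta=0.0615 Bond=-5.7264
(2,2): Delta=1.0000 Bond=-155.8437
V0=26.5234

The replicating-portfolio and risk-neutral prices coincide; use p* = (1.28−0.85)/(1.46−0.85) = 0.7049 for the latter.
At maturity the claim pays: V(3,0)=0.0000, V(3,1)=0.0000, V(3,2)=5.2602, V(3,3)=152.1914
(2,0): S=81.6425. Δ = (V_up−V_dn)/(S_up−S_dn) = (0.0000−0.0000)/(119.1980−69.3961) = 0.0000. V = [p*·0.0000 + (1−p*)·0.0000]/1.28 = 0.0000. B = V − Δ·S = 0.0000.
(2,1): S=140.2330. Δ = (V_up−V_dn)/(S_up−S_dn) = (5.2602−0.0000)/(204.7402−119.1980) = 0.0615. V = [p*·5.2602 + (1−p*)·0.0000]/1.28 = 2.8969. B = V − Δ·S = -5.7264.
(2,2): S=240.8708. Δ = (V_up−V_dn)/(S_up−S_dn) = (152.1914−5.2602)/(351.6714−204.7402) = 1.0000. V = [p*·152.1914 + (1−p*)·5.2602]/1.28 = 85.0271. B = V − Δ·S = -155.8437.
(1,0): S=96.0500. Δ = (V_up−V_dn)/(S_up−S_dn) = (2.8969−0.0000)/(140.2330−81.6425) = 0.0494. V = [p*·2.8969 + (1−p*)·0.0000]/1.28 = 1.5954. B = V − Δ·S = -3.1536.
(1,1): S=164.9800. Δ = (V_up−V_dn)/(S_up−S_dn) = (85.0271−2.8969)/(240.8708−140.2330) = 0.8161. V = [p*·85.0271 + (1−p*)·2.8969]/1.28 = 47.4937. B = V − Δ·S = -87.1460.
(0,0): S=113.0000. Δ = (V_up−V_dn)/(S_up−S_dn) = (47.4937−1.5954)/(164.9800−96.0500) = 0.6659. V = [p*·47.4937 + (1−p*)·1.5954]/1.28 = 26.5234. B = V − Δ·S = -48.7198.
Verification: the root portfolio costs Δ(0,0)·S0 + B(0,0) = 26.5234, matching V0.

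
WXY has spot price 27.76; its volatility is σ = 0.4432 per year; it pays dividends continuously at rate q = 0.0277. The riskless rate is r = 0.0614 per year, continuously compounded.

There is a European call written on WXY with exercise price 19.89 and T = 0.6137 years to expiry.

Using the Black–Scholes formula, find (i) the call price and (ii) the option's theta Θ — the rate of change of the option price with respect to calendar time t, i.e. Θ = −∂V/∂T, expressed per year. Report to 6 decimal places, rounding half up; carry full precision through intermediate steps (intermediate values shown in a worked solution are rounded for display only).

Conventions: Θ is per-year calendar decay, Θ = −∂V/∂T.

σ√T = 0.4432·√0.6137 = 0.347198
d₁ = (ln(S/K) + (r−q+σ²/2)T) / (σ√T) = (ln(27.76/19.89) + (0.0614−0.0277+0.4432²/2)·0.6137) / 0.347198 = (0.333379 + 0.080955) / 0.347198 = 1.193364
d₂ = d₁ − σ√T = 1.193364 − 0.347198 = 0.846165
e^{−rT} = 0.963020
e^{−qT} = 0.983144
N(d₁) = 0.883637,  N(d₂) = 0.801270
Call price V = S·e^{−qT}·N(d₁) − K·e^{−rT}·N(d₂) = 24.116282 − 15.347895 = 8.768387
φ(d₁) = (1/√(2π))·e^{−d₁²/2} = 0.195734
Θ = −S·e^{−qT}·φ(d₁)·σ/(2√T) + q·S·e^{−qT}·N(d₁) − r·K·e^{−rT}·N(d₂) = −1.511107 + 0.668021 − 0.942361 = -1.785447

price = 8.768387
Θ = -1.785447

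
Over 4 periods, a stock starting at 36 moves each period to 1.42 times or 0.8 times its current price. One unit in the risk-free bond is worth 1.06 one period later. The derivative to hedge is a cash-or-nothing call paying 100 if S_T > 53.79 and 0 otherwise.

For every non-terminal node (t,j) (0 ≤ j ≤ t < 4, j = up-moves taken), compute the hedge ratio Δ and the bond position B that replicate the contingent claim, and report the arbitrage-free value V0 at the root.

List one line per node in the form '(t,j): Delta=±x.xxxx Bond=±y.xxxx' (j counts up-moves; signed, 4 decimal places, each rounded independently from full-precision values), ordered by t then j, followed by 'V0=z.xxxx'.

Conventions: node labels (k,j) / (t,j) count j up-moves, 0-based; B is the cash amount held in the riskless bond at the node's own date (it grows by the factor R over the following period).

Under the risk-neutral measure, an up-move has probability p* = (R−d)/(u−d) = 0.4194 and values discount at R = 1.06.
At maturity the claim pays: V(4,0)=0.0000, V(4,1)=0.0000, V(4,2)=0.0000, V(4,3)=100.0000, V(4,4)=100.0000
  t=3,j=0: stock 18.4320 → up 26.1734 (V=0.0000), down 14.7456 (V=0.0000). Price 0.0000; hedge Δ=0.0000, bond B=0.0000.
  t=3,j=1: stock 32.7168 → up 46.4579 (V=0.0000), down 26.1734 (V=0.0000). Price 0.0000; hedge Δ=0.0000, bond B=0.0000.
  t=3,j=2: stock 58.0723 → up 82.4627 (V=100.0000), down 46.4579 (V=0.0000). Price 39.5618; hedge Δ=2.7774, bond B=-121.7285.
  t=3,j=3: stock 103.0784 → up 146.3713 (V=100.0000), down 82.4627 (V=100.0000). Price 94.3396; hedge Δ=0.0000, bond B=94.3396.
  t=2,j=0: stock 23.0400 → up 32.7168 (V=0.0000), down 18.4320 (V=0.0000). Price 0.0000; hedge Δ=0.0000, bond B=0.0000.
  t=2,j=1: stock 40.8960 → up 58.0723 (V=39.5618), down 32.7168 (V=0.0000). Price 15.6513; hedge Δ=1.5603, bond B=-48.1580.
  t=2,j=2: stock 72.5904 → up 103.0784 (V=94.3396), down 58.0723 (V=39.5618). Price 58.9935; hedge Δ=1.2171, bond B=-29.3578.
  t=1,j=0: stock 28.8000 → up 40.8960 (V=15.6513), down 23.0400 (V=0.0000). Price 6.1919; hedge Δ=0.8765, bond B=-19.0522.
  t=1,j=1: stock 51.1200 → up 72.5904 (V=58.9935), down 40.8960 (V=15.6513). Price 31.9124; hedge Δ=1.3675, bond B=-37.9944.
  t=0,j=0: stock 36.0000 → up 51.1200 (V=31.9124), down 28.8000 (V=6.1919). Price 16.0169; hedge Δ=1.1523, bond B=-25.4676.
Verification: the root portfolio costs Δ(0,0)·S0 + B(0,0) = 16.0169, matching V0.

(0,0): Delta=1.1523 Bond=-25.4676
(1,0): Delta=0.8765 Bond=-19.0522
(1,1): Delta=1.3675 Bond=-37.9944
(2,0): Delta=0.0000 Bond=0.0000
(2,1): Delta=1.5603 Bond=-48.1580
(2,2): Delta=1.2171 Bond=-29.3578
(3,0): Delta=0.0000 Bond=0.0000
(3,1): Delta=0.0000 Bond=0.0000
(3,2): Delta=2.7774 Bond=-121.7285
(3,3): Delta=0.0000 Bond=94.3396
V0=16.0169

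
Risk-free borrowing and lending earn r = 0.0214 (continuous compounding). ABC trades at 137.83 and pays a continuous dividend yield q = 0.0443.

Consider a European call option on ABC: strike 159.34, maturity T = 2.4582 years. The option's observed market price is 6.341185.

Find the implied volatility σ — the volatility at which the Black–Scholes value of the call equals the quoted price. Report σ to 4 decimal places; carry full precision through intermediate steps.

sigma = 0.1947

At σ = 0.1947 the Black–Scholes value reproduces the quote:
σ√T = 0.1947·√2.4582 = 0.305263
d₁ = (ln(S/K) + (r−q+σ²/2)T) / (σ√T) = (ln(137.83/159.34) + (0.0214−0.0443+0.1947²/2)·2.4582) / 0.305263 = (-0.145019 − 0.009700) / 0.305263 = -0.506839
d₂ = d₁ − σ√T = -0.506839 − 0.305263 = -0.812102
e^{−rT} = 0.948754
e^{−qT} = 0.896822
N(d₁) = 0.306134,  N(d₂) = 0.208367
V = S·e^{−qT}·N(d₁) − K·e^{−rT}·N(d₂) = 37.840903 − 31.499718 = 6.341185 (equal to the quote); since ∂V/∂σ > 0 for all σ, the implied volatility is unique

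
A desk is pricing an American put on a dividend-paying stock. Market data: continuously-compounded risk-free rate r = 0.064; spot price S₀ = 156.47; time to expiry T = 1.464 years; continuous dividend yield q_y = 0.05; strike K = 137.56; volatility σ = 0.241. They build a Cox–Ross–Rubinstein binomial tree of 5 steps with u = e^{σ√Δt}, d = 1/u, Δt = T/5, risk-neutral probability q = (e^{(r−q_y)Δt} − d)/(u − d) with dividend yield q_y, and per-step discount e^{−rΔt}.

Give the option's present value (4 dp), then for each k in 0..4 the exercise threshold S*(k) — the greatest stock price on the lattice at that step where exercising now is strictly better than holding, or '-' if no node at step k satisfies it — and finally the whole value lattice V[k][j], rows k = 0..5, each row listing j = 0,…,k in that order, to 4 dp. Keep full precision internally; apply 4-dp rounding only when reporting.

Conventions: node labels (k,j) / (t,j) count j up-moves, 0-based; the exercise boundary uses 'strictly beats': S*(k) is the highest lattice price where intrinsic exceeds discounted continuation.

params: Δt=0.29280 u=1.13929 d=0.87774 q=0.48315 e^(-rΔt)=0.98144
t_5 payoffs: 56.0418 31.7503 0.2204 0.0000 0.0000 0.0000
t_4: node(4,0) S=92.8731 payoff=44.6869 vs cont=43.4829 → 44.6869 [stop]  node(4,1) S=120.5482 payoff=17.0118 vs cont=16.2101 → 17.0118 [stop]  node(4,2) S=156.4700 payoff=0.0000 vs cont=0.1118 → 0.1118 [wait]  node(4,3) S=203.0961 payoff=0.0000 vs cont=0.0000 → 0.0000 [wait]  node(4,4) S=263.6162 payoff=0.0000 vs cont=0.0000 → 0.0000 [wait]  ⇒ S*(4)=120.5482
t_3: node(3,0) S=105.8097 payoff=31.7503 vs cont=30.7344 → 31.7503 [stop]  node(3,1) S=137.3396 payoff=0.2204 vs cont=8.6824 → 8.6824 [wait]  node(3,2) S=178.2651 payoff=0.0000 vs cont=0.0567 → 0.0567 [wait]  node(3,3) S=231.3859 payoff=0.0000 vs cont=0.0000 → 0.0000 [wait]  ⇒ S*(3)=105.8097
t_2: node(2,0) S=120.5482 payoff=17.0118 vs cont=20.2226 → 20.2226 [wait]  node(2,1) S=156.4700 payoff=0.0000 vs cont=4.4311 → 4.4311 [wait]  node(2,2) S=203.0961 payoff=0.0000 vs cont=0.0288 → 0.0288 [wait]  ⇒ S*(2)=-
t_1: node(1,0) S=137.3396 payoff=0.2204 vs cont=12.3591 → 12.3591 [wait]  node(1,1) S=178.2651 payoff=0.0000 vs cont=2.2613 → 2.2613 [wait]  ⇒ S*(1)=-
t_0: node(0,0) S=156.4700 payoff=0.0000 vs cont=7.3415 → 7.3415 [wait]  ⇒ S*(0)=-

price = 7.3415
boundary = - - - 105.8097 120.5482
tree:
7.3415
12.3591 2.2613
20.2226 4.4311 0.0288
31.7503 8.6824 0.0567 0.0000
44.6869 17.0118 0.1118 0.0000 0.0000
56.0418 31.7503 0.2204 0.0000 0.0000 0.0000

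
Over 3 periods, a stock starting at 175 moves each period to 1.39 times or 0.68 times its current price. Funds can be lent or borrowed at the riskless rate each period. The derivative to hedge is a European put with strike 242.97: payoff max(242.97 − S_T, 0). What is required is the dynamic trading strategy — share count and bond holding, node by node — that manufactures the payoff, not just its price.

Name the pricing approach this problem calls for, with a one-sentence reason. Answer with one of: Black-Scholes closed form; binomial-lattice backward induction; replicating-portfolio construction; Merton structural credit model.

Key observation: the deliverable is the dynamic trading strategy on the 3-step tree (spot 175, moves 1.39 and 0.68), so the valuation must go through the node-by-node replicating-portfolio solve.

framework: replicating-portfolio construction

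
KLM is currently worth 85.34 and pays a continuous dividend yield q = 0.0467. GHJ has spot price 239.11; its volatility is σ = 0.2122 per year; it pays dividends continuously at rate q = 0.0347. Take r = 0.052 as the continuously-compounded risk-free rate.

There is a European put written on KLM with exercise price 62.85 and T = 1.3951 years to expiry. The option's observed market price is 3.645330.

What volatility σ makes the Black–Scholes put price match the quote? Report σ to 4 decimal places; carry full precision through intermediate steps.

At σ = 0.3514 the Black–Scholes value reproduces the quote:
σ√T = 0.3514·√1.3951 = 0.415054
d₁ = (ln(S/K) + (r−q+σ²/2)T) / (σ√T) = (ln(85.34/62.85) + (0.052−0.0467+0.3514²/2)·1.3951) / 0.415054 = (0.305892 + 0.093529) / 0.415054 = 0.962336
d₂ = d₁ − σ√T = 0.962336 − 0.415054 = 0.547282
e^{−rT} = 0.930024
e^{−qT} = 0.936926
N(−d₁) = 0.167940,  N(−d₂) = 0.292092
V = K·e^{−rT}·N(−d₂) − S·e^{−qT}·N(−d₁) = 17.073386 − 13.428056 = 3.645330 (the quoted price), and the Black–Scholes price is strictly increasing in σ, so σ is unique

sigma = 0.3514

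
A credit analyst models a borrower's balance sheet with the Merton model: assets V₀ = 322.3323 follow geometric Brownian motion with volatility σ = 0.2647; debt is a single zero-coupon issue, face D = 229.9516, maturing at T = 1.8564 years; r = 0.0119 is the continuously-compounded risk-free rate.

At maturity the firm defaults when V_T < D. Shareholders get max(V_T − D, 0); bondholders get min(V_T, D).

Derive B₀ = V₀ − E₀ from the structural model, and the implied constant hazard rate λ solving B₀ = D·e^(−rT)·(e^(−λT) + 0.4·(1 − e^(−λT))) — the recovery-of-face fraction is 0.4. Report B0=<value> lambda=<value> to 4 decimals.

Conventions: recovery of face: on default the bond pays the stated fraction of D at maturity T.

Apply the equity-as-call identities (strike 229.9516, horizon 1.8564 years):
d₁ = [ln(V₀/D) + (r + σ²/2)T] / (σ√T)
   = [ln(322.3323/229.9516) + (0.0119 + 0.5·0.2647²)·1.8564] / (0.2647·√1.8564)
   = [0.337714 + 0.087127] / 0.360653 = 1.177976
d₂ = d₁ − σ√T = 1.177976 − 0.360653 = 0.817323
N(d₁) = 0.880597,  N(d₂) = 0.793128,  e^(−rT) = 0.978151
E₀ = V₀·N(d₁) − D·e^(−rT)·N(d₂)
   = 322.3323·0.880597 − 229.9516·0.978151·0.793128 = 105.448602
B₀ = V₀ − E₀ = 322.3323 − 105.448602 = 216.883698
e^(−λT) = (B₀·e^(rT)/D − 0.4)/(1 − 0.4) = (216.8837·1.022337/229.9516 − 0.4)/0.6 = 0.94039779
λ = −ln(0.94039779)/1.8564 = 0.033103

B0=216.8837 lambda=0.0331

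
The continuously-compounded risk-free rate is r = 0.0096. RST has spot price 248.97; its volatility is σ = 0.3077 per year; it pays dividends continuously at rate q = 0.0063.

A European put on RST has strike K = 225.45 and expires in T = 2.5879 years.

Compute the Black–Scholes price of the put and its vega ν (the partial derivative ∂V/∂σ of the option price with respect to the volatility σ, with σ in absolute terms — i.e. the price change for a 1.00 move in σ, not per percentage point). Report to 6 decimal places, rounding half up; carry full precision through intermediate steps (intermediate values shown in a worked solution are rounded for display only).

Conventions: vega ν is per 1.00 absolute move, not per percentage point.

price = 33.971675
ν = 141.075649

σ√T = 0.3077·√2.5879 = 0.494995
d₁ = (ln(S/K) + (r−q+σ²/2)T) / (σ√T) = (ln(248.97/225.45) + (0.0096−0.0063+0.3077²/2)·2.5879) / 0.494995 = (0.099234 + 0.131050) / 0.494995 = 0.465225
d₂ = d₁ − σ√T = 0.465225 − 0.494995 = -0.029770
e^{−rT} = 0.975462
e^{−qT} = 0.983828
N(−d₁) = 0.320885,  N(−d₂) = 0.511875
Put price V = K·e^{−rT}·N(−d₂) − S·e^{−qT}·N(−d₁) = 112.570484 − 78.598809 = 33.971675
φ(d₁) = (1/√(2π))·e^{−d₁²/2} = 0.358024
ν = S·e^{−qT}·φ(d₁)·√T = 141.075649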